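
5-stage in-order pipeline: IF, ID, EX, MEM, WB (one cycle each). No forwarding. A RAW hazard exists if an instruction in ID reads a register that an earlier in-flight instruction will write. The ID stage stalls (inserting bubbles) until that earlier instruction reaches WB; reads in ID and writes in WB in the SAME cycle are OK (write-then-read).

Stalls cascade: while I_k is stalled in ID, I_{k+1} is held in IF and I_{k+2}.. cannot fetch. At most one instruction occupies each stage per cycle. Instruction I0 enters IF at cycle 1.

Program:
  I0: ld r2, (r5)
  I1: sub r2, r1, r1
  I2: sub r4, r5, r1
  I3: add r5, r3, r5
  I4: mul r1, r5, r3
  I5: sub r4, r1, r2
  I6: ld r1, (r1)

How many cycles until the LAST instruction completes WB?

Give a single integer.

Answer: 15

Derivation:
I0 ld r2 <- r5: IF@1 ID@2 stall=0 (-) EX@3 MEM@4 WB@5
I1 sub r2 <- r1,r1: IF@2 ID@3 stall=0 (-) EX@4 MEM@5 WB@6
I2 sub r4 <- r5,r1: IF@3 ID@4 stall=0 (-) EX@5 MEM@6 WB@7
I3 add r5 <- r3,r5: IF@4 ID@5 stall=0 (-) EX@6 MEM@7 WB@8
I4 mul r1 <- r5,r3: IF@5 ID@6 stall=2 (RAW on I3.r5 (WB@8)) EX@9 MEM@10 WB@11
I5 sub r4 <- r1,r2: IF@6 ID@9 stall=2 (RAW on I4.r1 (WB@11)) EX@12 MEM@13 WB@14
I6 ld r1 <- r1: IF@9 ID@12 stall=0 (-) EX@13 MEM@14 WB@15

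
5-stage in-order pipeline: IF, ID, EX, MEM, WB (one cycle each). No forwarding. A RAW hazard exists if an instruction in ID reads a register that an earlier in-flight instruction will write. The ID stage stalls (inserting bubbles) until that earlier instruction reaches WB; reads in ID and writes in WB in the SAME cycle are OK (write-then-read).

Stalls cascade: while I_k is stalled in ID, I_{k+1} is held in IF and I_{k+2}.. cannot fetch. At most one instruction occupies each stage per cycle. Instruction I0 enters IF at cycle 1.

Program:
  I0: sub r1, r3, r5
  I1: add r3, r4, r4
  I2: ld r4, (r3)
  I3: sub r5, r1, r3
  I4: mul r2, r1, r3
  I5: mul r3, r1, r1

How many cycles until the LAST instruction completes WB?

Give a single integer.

Answer: 12

Derivation:
I0 sub r1 <- r3,r5: IF@1 ID@2 stall=0 (-) EX@3 MEM@4 WB@5
I1 add r3 <- r4,r4: IF@2 ID@3 stall=0 (-) EX@4 MEM@5 WB@6
I2 ld r4 <- r3: IF@3 ID@4 stall=2 (RAW on I1.r3 (WB@6)) EX@7 MEM@8 WB@9
I3 sub r5 <- r1,r3: IF@4 ID@7 stall=0 (-) EX@8 MEM@9 WB@10
I4 mul r2 <- r1,r3: IF@7 ID@8 stall=0 (-) EX@9 MEM@10 WB@11
I5 mul r3 <- r1,r1: IF@8 ID@9 stall=0 (-) EX@10 MEM@11 WB@12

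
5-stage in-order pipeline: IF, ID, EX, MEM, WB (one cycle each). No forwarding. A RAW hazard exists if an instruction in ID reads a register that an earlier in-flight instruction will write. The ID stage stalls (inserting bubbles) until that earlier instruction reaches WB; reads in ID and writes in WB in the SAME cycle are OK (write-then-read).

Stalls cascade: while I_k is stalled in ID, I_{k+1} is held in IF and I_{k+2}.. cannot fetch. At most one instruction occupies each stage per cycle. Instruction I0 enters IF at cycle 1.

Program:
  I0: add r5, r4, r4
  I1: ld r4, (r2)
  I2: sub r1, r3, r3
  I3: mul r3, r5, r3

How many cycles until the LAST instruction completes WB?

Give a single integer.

Answer: 8

Derivation:
I0 add r5 <- r4,r4: IF@1 ID@2 stall=0 (-) EX@3 MEM@4 WB@5
I1 ld r4 <- r2: IF@2 ID@3 stall=0 (-) EX@4 MEM@5 WB@6
I2 sub r1 <- r3,r3: IF@3 ID@4 stall=0 (-) EX@5 MEM@6 WB@7
I3 mul r3 <- r5,r3: IF@4 ID@5 stall=0 (-) EX@6 MEM@7 WB@8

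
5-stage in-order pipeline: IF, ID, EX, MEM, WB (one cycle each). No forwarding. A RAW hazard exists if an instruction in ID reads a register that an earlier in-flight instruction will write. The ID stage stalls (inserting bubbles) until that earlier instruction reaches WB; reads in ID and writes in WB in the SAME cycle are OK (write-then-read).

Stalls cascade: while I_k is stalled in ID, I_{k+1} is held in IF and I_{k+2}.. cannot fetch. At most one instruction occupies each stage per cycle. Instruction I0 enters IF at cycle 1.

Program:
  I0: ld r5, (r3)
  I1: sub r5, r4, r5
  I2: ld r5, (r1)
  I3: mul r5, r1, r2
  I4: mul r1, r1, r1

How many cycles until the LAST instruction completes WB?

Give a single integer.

I0 ld r5 <- r3: IF@1 ID@2 stall=0 (-) EX@3 MEM@4 WB@5
I1 sub r5 <- r4,r5: IF@2 ID@3 stall=2 (RAW on I0.r5 (WB@5)) EX@6 MEM@7 WB@8
I2 ld r5 <- r1: IF@3 ID@6 stall=0 (-) EX@7 MEM@8 WB@9
I3 mul r5 <- r1,r2: IF@6 ID@7 stall=0 (-) EX@8 MEM@9 WB@10
I4 mul r1 <- r1,r1: IF@7 ID@8 stall=0 (-) EX@9 MEM@10 WB@11

Answer: 11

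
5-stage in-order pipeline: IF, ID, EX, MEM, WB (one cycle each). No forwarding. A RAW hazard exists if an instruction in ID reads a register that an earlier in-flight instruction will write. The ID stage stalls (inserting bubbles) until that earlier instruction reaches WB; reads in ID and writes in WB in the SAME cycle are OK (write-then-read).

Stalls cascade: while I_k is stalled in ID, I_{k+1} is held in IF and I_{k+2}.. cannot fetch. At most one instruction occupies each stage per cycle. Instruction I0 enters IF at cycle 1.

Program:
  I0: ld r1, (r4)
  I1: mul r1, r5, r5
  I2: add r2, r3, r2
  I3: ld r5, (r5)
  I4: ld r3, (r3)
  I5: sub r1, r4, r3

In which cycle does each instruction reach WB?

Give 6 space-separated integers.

Answer: 5 6 7 8 9 12

Derivation:
I0 ld r1 <- r4: IF@1 ID@2 stall=0 (-) EX@3 MEM@4 WB@5
I1 mul r1 <- r5,r5: IF@2 ID@3 stall=0 (-) EX@4 MEM@5 WB@6
I2 add r2 <- r3,r2: IF@3 ID@4 stall=0 (-) EX@5 MEM@6 WB@7
I3 ld r5 <- r5: IF@4 ID@5 stall=0 (-) EX@6 MEM@7 WB@8
I4 ld r3 <- r3: IF@5 ID@6 stall=0 (-) EX@7 MEM@8 WB@9
I5 sub r1 <- r4,r3: IF@6 ID@7 stall=2 (RAW on I4.r3 (WB@9)) EX@10 MEM@11 WB@12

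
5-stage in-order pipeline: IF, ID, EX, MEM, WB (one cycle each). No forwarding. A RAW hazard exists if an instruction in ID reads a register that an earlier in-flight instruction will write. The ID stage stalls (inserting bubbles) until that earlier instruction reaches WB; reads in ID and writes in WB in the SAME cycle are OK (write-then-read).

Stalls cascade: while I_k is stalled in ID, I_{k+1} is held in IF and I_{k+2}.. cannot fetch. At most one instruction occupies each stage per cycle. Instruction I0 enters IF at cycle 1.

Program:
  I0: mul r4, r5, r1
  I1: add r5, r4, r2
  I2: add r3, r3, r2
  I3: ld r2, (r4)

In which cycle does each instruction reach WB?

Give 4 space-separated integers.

I0 mul r4 <- r5,r1: IF@1 ID@2 stall=0 (-) EX@3 MEM@4 WB@5
I1 add r5 <- r4,r2: IF@2 ID@3 stall=2 (RAW on I0.r4 (WB@5)) EX@6 MEM@7 WB@8
I2 add r3 <- r3,r2: IF@3 ID@6 stall=0 (-) EX@7 MEM@8 WB@9
I3 ld r2 <- r4: IF@6 ID@7 stall=0 (-) EX@8 MEM@9 WB@10

Answer: 5 8 9 10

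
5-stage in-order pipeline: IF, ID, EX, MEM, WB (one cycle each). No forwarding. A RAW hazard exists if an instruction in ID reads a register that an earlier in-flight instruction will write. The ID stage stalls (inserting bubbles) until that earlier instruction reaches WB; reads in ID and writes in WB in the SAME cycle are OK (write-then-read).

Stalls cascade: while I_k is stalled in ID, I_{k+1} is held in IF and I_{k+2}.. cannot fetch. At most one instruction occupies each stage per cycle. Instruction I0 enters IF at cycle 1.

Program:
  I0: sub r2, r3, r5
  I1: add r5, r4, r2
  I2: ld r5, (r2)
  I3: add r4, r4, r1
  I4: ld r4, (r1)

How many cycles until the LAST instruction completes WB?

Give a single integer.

I0 sub r2 <- r3,r5: IF@1 ID@2 stall=0 (-) EX@3 MEM@4 WB@5
I1 add r5 <- r4,r2: IF@2 ID@3 stall=2 (RAW on I0.r2 (WB@5)) EX@6 MEM@7 WB@8
I2 ld r5 <- r2: IF@3 ID@6 stall=0 (-) EX@7 MEM@8 WB@9
I3 add r4 <- r4,r1: IF@6 ID@7 stall=0 (-) EX@8 MEM@9 WB@10
I4 ld r4 <- r1: IF@7 ID@8 stall=0 (-) EX@9 MEM@10 WB@11

Answer: 11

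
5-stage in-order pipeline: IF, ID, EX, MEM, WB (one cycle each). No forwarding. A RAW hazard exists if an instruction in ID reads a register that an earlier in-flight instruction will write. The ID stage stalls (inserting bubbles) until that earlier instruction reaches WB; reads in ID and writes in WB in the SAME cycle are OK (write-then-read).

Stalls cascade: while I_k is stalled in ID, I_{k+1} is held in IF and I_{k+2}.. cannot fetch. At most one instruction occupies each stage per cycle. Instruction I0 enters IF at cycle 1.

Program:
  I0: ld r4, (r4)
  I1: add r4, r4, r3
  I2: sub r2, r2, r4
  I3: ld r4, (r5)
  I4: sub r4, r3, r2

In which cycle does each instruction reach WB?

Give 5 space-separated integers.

Answer: 5 8 11 12 14

Derivation:
I0 ld r4 <- r4: IF@1 ID@2 stall=0 (-) EX@3 MEM@4 WB@5
I1 add r4 <- r4,r3: IF@2 ID@3 stall=2 (RAW on I0.r4 (WB@5)) EX@6 MEM@7 WB@8
I2 sub r2 <- r2,r4: IF@3 ID@6 stall=2 (RAW on I1.r4 (WB@8)) EX@9 MEM@10 WB@11
I3 ld r4 <- r5: IF@6 ID@9 stall=0 (-) EX@10 MEM@11 WB@12
I4 sub r4 <- r3,r2: IF@9 ID@10 stall=1 (RAW on I2.r2 (WB@11)) EX@12 MEM@13 WB@14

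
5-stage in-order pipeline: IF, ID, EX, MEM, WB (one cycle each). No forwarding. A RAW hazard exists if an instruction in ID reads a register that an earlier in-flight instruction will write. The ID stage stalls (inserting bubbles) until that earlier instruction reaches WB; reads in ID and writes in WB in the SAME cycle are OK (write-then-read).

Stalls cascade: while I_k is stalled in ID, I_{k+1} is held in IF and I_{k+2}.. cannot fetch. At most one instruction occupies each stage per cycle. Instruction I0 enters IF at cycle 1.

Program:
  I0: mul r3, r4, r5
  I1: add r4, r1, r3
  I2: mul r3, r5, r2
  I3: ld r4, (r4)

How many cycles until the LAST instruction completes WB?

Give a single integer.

Answer: 11

Derivation:
I0 mul r3 <- r4,r5: IF@1 ID@2 stall=0 (-) EX@3 MEM@4 WB@5
I1 add r4 <- r1,r3: IF@2 ID@3 stall=2 (RAW on I0.r3 (WB@5)) EX@6 MEM@7 WB@8
I2 mul r3 <- r5,r2: IF@3 ID@6 stall=0 (-) EX@7 MEM@8 WB@9
I3 ld r4 <- r4: IF@6 ID@7 stall=1 (RAW on I1.r4 (WB@8)) EX@9 MEM@10 WB@11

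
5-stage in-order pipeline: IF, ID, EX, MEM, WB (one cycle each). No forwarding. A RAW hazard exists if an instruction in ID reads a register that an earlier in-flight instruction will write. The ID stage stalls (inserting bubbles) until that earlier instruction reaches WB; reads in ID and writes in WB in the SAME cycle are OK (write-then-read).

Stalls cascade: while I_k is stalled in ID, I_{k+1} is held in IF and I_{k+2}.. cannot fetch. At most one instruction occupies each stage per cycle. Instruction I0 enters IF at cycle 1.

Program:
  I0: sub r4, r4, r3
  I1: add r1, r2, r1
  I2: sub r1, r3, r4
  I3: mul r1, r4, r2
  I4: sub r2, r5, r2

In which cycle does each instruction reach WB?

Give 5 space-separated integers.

Answer: 5 6 8 9 10

Derivation:
I0 sub r4 <- r4,r3: IF@1 ID@2 stall=0 (-) EX@3 MEM@4 WB@5
I1 add r1 <- r2,r1: IF@2 ID@3 stall=0 (-) EX@4 MEM@5 WB@6
I2 sub r1 <- r3,r4: IF@3 ID@4 stall=1 (RAW on I0.r4 (WB@5)) EX@6 MEM@7 WB@8
I3 mul r1 <- r4,r2: IF@4 ID@6 stall=0 (-) EX@7 MEM@8 WB@9
I4 sub r2 <- r5,r2: IF@6 ID@7 stall=0 (-) EX@8 MEM@9 WB@10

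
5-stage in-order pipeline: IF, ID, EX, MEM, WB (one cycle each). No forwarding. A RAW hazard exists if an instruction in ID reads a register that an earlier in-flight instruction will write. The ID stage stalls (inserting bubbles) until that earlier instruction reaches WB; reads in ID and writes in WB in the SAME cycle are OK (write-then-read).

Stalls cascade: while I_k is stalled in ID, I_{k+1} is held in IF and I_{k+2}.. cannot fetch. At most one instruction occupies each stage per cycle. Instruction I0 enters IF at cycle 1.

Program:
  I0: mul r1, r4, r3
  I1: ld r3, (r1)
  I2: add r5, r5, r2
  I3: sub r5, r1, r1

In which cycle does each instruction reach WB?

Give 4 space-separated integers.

Answer: 5 8 9 10

Derivation:
I0 mul r1 <- r4,r3: IF@1 ID@2 stall=0 (-) EX@3 MEM@4 WB@5
I1 ld r3 <- r1: IF@2 ID@3 stall=2 (RAW on I0.r1 (WB@5)) EX@6 MEM@7 WB@8
I2 add r5 <- r5,r2: IF@3 ID@6 stall=0 (-) EX@7 MEM@8 WB@9
I3 sub r5 <- r1,r1: IF@6 ID@7 stall=0 (-) EX@8 MEM@9 WB@10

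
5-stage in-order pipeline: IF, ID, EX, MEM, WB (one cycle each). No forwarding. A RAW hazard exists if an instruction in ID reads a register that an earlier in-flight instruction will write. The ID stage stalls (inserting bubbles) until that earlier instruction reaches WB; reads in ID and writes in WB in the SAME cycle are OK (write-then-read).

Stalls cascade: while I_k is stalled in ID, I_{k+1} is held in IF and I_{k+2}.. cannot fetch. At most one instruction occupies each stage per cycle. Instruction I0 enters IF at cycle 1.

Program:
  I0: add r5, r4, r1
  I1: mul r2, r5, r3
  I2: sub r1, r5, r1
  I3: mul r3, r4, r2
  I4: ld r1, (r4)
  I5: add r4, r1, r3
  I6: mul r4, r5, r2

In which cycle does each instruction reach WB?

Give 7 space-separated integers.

Answer: 5 8 9 11 12 15 16

Derivation:
I0 add r5 <- r4,r1: IF@1 ID@2 stall=0 (-) EX@3 MEM@4 WB@5
I1 mul r2 <- r5,r3: IF@2 ID@3 stall=2 (RAW on I0.r5 (WB@5)) EX@6 MEM@7 WB@8
I2 sub r1 <- r5,r1: IF@3 ID@6 stall=0 (-) EX@7 MEM@8 WB@9
I3 mul r3 <- r4,r2: IF@6 ID@7 stall=1 (RAW on I1.r2 (WB@8)) EX@9 MEM@10 WB@11
I4 ld r1 <- r4: IF@7 ID@9 stall=0 (-) EX@10 MEM@11 WB@12
I5 add r4 <- r1,r3: IF@9 ID@10 stall=2 (RAW on I4.r1 (WB@12)) EX@13 MEM@14 WB@15
I6 mul r4 <- r5,r2: IF@10 ID@13 stall=0 (-) EX@14 MEM@15 WB@16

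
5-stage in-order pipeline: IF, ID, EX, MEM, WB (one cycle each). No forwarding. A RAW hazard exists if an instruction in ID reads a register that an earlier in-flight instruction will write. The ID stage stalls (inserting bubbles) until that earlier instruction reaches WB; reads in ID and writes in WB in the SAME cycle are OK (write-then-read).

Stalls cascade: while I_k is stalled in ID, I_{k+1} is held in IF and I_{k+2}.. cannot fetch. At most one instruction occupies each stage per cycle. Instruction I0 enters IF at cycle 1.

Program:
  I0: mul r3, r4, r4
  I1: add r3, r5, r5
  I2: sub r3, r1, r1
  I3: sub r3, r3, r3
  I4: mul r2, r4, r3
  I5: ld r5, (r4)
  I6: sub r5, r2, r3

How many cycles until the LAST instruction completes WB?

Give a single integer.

I0 mul r3 <- r4,r4: IF@1 ID@2 stall=0 (-) EX@3 MEM@4 WB@5
I1 add r3 <- r5,r5: IF@2 ID@3 stall=0 (-) EX@4 MEM@5 WB@6
I2 sub r3 <- r1,r1: IF@3 ID@4 stall=0 (-) EX@5 MEM@6 WB@7
I3 sub r3 <- r3,r3: IF@4 ID@5 stall=2 (RAW on I2.r3 (WB@7)) EX@8 MEM@9 WB@10
I4 mul r2 <- r4,r3: IF@5 ID@8 stall=2 (RAW on I3.r3 (WB@10)) EX@11 MEM@12 WB@13
I5 ld r5 <- r4: IF@8 ID@11 stall=0 (-) EX@12 MEM@13 WB@14
I6 sub r5 <- r2,r3: IF@11 ID@12 stall=1 (RAW on I4.r2 (WB@13)) EX@14 MEM@15 WB@16

Answer: 16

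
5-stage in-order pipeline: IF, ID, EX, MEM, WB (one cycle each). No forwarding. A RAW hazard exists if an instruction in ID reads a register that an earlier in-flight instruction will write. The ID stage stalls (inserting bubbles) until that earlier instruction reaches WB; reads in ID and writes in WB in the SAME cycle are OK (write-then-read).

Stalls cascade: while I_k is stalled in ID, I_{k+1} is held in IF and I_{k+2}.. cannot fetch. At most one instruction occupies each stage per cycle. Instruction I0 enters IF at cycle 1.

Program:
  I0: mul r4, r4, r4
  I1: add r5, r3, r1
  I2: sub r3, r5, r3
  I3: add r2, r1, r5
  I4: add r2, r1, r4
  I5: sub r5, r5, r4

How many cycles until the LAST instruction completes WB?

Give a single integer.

I0 mul r4 <- r4,r4: IF@1 ID@2 stall=0 (-) EX@3 MEM@4 WB@5
I1 add r5 <- r3,r1: IF@2 ID@3 stall=0 (-) EX@4 MEM@5 WB@6
I2 sub r3 <- r5,r3: IF@3 ID@4 stall=2 (RAW on I1.r5 (WB@6)) EX@7 MEM@8 WB@9
I3 add r2 <- r1,r5: IF@4 ID@7 stall=0 (-) EX@8 MEM@9 WB@10
I4 add r2 <- r1,r4: IF@7 ID@8 stall=0 (-) EX@9 MEM@10 WB@11
I5 sub r5 <- r5,r4: IF@8 ID@9 stall=0 (-) EX@10 MEM@11 WB@12

Answer: 12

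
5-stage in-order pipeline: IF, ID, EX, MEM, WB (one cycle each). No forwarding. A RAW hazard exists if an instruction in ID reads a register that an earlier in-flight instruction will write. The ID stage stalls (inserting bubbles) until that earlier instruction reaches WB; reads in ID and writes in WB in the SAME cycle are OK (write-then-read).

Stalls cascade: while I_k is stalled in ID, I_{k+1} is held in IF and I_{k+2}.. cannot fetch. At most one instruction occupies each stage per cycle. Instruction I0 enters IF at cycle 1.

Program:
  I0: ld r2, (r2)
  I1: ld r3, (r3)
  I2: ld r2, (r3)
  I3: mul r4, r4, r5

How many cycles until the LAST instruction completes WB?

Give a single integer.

I0 ld r2 <- r2: IF@1 ID@2 stall=0 (-) EX@3 MEM@4 WB@5
I1 ld r3 <- r3: IF@2 ID@3 stall=0 (-) EX@4 MEM@5 WB@6
I2 ld r2 <- r3: IF@3 ID@4 stall=2 (RAW on I1.r3 (WB@6)) EX@7 MEM@8 WB@9
I3 mul r4 <- r4,r5: IF@4 ID@7 stall=0 (-) EX@8 MEM@9 WB@10

Answer: 10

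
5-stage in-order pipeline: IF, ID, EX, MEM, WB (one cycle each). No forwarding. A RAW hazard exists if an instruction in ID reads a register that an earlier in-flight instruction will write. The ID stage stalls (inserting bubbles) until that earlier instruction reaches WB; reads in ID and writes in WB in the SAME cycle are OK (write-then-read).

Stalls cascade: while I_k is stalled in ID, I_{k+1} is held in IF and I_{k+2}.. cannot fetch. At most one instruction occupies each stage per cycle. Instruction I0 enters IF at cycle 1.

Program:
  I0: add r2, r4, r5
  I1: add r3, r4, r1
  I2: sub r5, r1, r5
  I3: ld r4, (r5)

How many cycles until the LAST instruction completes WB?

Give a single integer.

Answer: 10

Derivation:
I0 add r2 <- r4,r5: IF@1 ID@2 stall=0 (-) EX@3 MEM@4 WB@5
I1 add r3 <- r4,r1: IF@2 ID@3 stall=0 (-) EX@4 MEM@5 WB@6
I2 sub r5 <- r1,r5: IF@3 ID@4 stall=0 (-) EX@5 MEM@6 WB@7
I3 ld r4 <- r5: IF@4 ID@5 stall=2 (RAW on I2.r5 (WB@7)) EX@8 MEM@9 WB@10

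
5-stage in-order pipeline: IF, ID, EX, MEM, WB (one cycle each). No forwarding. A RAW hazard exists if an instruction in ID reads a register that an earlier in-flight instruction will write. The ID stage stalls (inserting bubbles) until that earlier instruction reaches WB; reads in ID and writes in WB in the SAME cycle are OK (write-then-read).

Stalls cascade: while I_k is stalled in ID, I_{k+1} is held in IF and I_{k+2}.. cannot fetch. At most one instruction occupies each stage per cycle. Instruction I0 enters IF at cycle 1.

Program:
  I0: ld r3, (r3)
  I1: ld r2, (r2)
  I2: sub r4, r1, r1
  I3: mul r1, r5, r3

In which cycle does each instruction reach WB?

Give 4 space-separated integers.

Answer: 5 6 7 8

Derivation:
I0 ld r3 <- r3: IF@1 ID@2 stall=0 (-) EX@3 MEM@4 WB@5
I1 ld r2 <- r2: IF@2 ID@3 stall=0 (-) EX@4 MEM@5 WB@6
I2 sub r4 <- r1,r1: IF@3 ID@4 stall=0 (-) EX@5 MEM@6 WB@7
I3 mul r1 <- r5,r3: IF@4 ID@5 stall=0 (-) EX@6 MEM@7 WB@8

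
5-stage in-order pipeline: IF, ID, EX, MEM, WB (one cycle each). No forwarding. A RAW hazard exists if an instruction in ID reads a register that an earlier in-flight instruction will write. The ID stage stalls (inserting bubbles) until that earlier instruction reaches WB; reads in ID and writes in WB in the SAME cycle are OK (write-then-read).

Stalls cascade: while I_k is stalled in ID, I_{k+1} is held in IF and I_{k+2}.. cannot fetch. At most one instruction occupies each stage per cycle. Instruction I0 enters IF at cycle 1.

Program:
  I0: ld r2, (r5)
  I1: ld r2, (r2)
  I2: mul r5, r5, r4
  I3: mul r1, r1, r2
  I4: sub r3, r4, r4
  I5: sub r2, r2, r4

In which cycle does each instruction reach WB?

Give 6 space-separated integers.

Answer: 5 8 9 11 12 13

Derivation:
I0 ld r2 <- r5: IF@1 ID@2 stall=0 (-) EX@3 MEM@4 WB@5
I1 ld r2 <- r2: IF@2 ID@3 stall=2 (RAW on I0.r2 (WB@5)) EX@6 MEM@7 WB@8
I2 mul r5 <- r5,r4: IF@3 ID@6 stall=0 (-) EX@7 MEM@8 WB@9
I3 mul r1 <- r1,r2: IF@6 ID@7 stall=1 (RAW on I1.r2 (WB@8)) EX@9 MEM@10 WB@11
I4 sub r3 <- r4,r4: IF@7 ID@9 stall=0 (-) EX@10 MEM@11 WB@12
I5 sub r2 <- r2,r4: IF@9 ID@10 stall=0 (-) EX@11 MEM@12 WB@13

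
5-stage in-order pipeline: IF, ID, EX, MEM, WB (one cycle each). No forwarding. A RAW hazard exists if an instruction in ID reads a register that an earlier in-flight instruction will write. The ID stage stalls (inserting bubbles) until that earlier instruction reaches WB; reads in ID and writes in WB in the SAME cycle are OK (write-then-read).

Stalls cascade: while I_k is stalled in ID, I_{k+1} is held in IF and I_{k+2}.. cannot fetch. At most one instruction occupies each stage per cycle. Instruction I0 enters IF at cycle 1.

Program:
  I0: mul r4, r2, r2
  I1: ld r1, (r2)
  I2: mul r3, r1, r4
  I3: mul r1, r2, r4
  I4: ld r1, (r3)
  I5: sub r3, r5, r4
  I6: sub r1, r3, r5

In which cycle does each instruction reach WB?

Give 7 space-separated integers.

I0 mul r4 <- r2,r2: IF@1 ID@2 stall=0 (-) EX@3 MEM@4 WB@5
I1 ld r1 <- r2: IF@2 ID@3 stall=0 (-) EX@4 MEM@5 WB@6
I2 mul r3 <- r1,r4: IF@3 ID@4 stall=2 (RAW on I1.r1 (WB@6)) EX@7 MEM@8 WB@9
I3 mul r1 <- r2,r4: IF@4 ID@7 stall=0 (-) EX@8 MEM@9 WB@10
I4 ld r1 <- r3: IF@7 ID@8 stall=1 (RAW on I2.r3 (WB@9)) EX@10 MEM@11 WB@12
I5 sub r3 <- r5,r4: IF@8 ID@10 stall=0 (-) EX@11 MEM@12 WB@13
I6 sub r1 <- r3,r5: IF@10 ID@11 stall=2 (RAW on I5.r3 (WB@13)) EX@14 MEM@15 WB@16

Answer: 5 6 9 10 12 13 16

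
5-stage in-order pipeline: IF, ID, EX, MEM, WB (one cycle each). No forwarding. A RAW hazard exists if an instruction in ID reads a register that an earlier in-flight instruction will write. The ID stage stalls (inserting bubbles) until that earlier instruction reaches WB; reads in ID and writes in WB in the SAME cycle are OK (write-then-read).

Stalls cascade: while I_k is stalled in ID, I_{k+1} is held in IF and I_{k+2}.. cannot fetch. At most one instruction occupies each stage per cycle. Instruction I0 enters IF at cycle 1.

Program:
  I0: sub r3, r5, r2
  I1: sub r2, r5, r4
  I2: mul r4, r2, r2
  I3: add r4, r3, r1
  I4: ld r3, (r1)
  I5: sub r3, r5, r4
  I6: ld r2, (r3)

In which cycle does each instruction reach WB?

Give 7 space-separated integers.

Answer: 5 6 9 10 11 13 16

Derivation:
I0 sub r3 <- r5,r2: IF@1 ID@2 stall=0 (-) EX@3 MEM@4 WB@5
I1 sub r2 <- r5,r4: IF@2 ID@3 stall=0 (-) EX@4 MEM@5 WB@6
I2 mul r4 <- r2,r2: IF@3 ID@4 stall=2 (RAW on I1.r2 (WB@6)) EX@7 MEM@8 WB@9
I3 add r4 <- r3,r1: IF@4 ID@7 stall=0 (-) EX@8 MEM@9 WB@10
I4 ld r3 <- r1: IF@7 ID@8 stall=0 (-) EX@9 MEM@10 WB@11
I5 sub r3 <- r5,r4: IF@8 ID@9 stall=1 (RAW on I3.r4 (WB@10)) EX@11 MEM@12 WB@13
I6 ld r2 <- r3: IF@9 ID@11 stall=2 (RAW on I5.r3 (WB@13)) EX@14 MEM@15 WB@16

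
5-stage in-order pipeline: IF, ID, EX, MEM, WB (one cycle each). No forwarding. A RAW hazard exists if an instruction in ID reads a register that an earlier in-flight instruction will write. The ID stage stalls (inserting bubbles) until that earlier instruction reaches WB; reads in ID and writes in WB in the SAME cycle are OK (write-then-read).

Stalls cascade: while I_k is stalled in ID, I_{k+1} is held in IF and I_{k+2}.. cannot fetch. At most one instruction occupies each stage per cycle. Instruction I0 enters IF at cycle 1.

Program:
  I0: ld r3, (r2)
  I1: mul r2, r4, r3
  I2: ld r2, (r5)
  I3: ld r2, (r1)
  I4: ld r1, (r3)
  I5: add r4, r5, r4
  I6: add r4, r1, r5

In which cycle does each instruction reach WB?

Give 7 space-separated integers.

I0 ld r3 <- r2: IF@1 ID@2 stall=0 (-) EX@3 MEM@4 WB@5
I1 mul r2 <- r4,r3: IF@2 ID@3 stall=2 (RAW on I0.r3 (WB@5)) EX@6 MEM@7 WB@8
I2 ld r2 <- r5: IF@3 ID@6 stall=0 (-) EX@7 MEM@8 WB@9
I3 ld r2 <- r1: IF@6 ID@7 stall=0 (-) EX@8 MEM@9 WB@10
I4 ld r1 <- r3: IF@7 ID@8 stall=0 (-) EX@9 MEM@10 WB@11
I5 add r4 <- r5,r4: IF@8 ID@9 stall=0 (-) EX@10 MEM@11 WB@12
I6 add r4 <- r1,r5: IF@9 ID@10 stall=1 (RAW on I4.r1 (WB@11)) EX@12 MEM@13 WB@14

Answer: 5 8 9 10 11 12 14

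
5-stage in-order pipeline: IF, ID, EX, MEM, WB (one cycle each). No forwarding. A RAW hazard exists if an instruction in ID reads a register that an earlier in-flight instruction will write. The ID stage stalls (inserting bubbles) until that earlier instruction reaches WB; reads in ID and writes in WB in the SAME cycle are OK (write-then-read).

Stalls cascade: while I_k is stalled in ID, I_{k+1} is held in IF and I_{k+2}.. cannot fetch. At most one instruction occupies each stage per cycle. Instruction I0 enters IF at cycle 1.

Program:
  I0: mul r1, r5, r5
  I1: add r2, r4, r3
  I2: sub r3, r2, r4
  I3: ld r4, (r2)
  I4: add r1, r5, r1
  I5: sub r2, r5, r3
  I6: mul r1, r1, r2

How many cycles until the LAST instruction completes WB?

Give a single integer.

I0 mul r1 <- r5,r5: IF@1 ID@2 stall=0 (-) EX@3 MEM@4 WB@5
I1 add r2 <- r4,r3: IF@2 ID@3 stall=0 (-) EX@4 MEM@5 WB@6
I2 sub r3 <- r2,r4: IF@3 ID@4 stall=2 (RAW on I1.r2 (WB@6)) EX@7 MEM@8 WB@9
I3 ld r4 <- r2: IF@4 ID@7 stall=0 (-) EX@8 MEM@9 WB@10
I4 add r1 <- r5,r1: IF@7 ID@8 stall=0 (-) EX@9 MEM@10 WB@11
I5 sub r2 <- r5,r3: IF@8 ID@9 stall=0 (-) EX@10 MEM@11 WB@12
I6 mul r1 <- r1,r2: IF@9 ID@10 stall=2 (RAW on I5.r2 (WB@12)) EX@13 MEM@14 WB@15

Answer: 15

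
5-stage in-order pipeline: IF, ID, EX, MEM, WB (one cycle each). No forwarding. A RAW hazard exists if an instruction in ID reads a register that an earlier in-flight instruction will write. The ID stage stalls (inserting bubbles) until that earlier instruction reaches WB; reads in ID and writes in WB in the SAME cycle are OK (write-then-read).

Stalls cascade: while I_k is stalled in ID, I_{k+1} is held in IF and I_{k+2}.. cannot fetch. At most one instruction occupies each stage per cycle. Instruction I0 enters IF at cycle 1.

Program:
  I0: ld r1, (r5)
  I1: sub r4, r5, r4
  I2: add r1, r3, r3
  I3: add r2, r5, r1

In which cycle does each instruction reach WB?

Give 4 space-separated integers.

Answer: 5 6 7 10

Derivation:
I0 ld r1 <- r5: IF@1 ID@2 stall=0 (-) EX@3 MEM@4 WB@5
I1 sub r4 <- r5,r4: IF@2 ID@3 stall=0 (-) EX@4 MEM@5 WB@6
I2 add r1 <- r3,r3: IF@3 ID@4 stall=0 (-) EX@5 MEM@6 WB@7
I3 add r2 <- r5,r1: IF@4 ID@5 stall=2 (RAW on I2.r1 (WB@7)) EX@8 MEM@9 WB@10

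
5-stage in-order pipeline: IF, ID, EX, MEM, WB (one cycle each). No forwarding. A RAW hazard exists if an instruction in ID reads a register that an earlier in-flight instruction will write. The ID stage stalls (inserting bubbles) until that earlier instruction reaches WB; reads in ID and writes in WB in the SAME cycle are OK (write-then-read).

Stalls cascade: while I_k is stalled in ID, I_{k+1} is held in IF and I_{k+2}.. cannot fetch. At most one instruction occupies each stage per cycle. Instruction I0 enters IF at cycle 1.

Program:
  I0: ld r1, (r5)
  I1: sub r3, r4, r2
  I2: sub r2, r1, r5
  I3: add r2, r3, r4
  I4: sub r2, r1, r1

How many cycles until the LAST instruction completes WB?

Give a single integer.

I0 ld r1 <- r5: IF@1 ID@2 stall=0 (-) EX@3 MEM@4 WB@5
I1 sub r3 <- r4,r2: IF@2 ID@3 stall=0 (-) EX@4 MEM@5 WB@6
I2 sub r2 <- r1,r5: IF@3 ID@4 stall=1 (RAW on I0.r1 (WB@5)) EX@6 MEM@7 WB@8
I3 add r2 <- r3,r4: IF@4 ID@6 stall=0 (-) EX@7 MEM@8 WB@9
I4 sub r2 <- r1,r1: IF@6 ID@7 stall=0 (-) EX@8 MEM@9 WB@10

Answer: 10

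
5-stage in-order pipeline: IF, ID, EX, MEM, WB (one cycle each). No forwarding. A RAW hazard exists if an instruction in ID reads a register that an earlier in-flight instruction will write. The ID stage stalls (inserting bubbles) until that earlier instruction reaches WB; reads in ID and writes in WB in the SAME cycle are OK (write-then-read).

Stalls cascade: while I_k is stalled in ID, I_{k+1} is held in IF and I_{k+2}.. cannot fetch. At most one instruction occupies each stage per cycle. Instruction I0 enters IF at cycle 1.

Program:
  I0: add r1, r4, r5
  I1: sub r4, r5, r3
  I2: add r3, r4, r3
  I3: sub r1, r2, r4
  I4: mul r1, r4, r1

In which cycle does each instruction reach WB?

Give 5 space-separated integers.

I0 add r1 <- r4,r5: IF@1 ID@2 stall=0 (-) EX@3 MEM@4 WB@5
I1 sub r4 <- r5,r3: IF@2 ID@3 stall=0 (-) EX@4 MEM@5 WB@6
I2 add r3 <- r4,r3: IF@3 ID@4 stall=2 (RAW on I1.r4 (WB@6)) EX@7 MEM@8 WB@9
I3 sub r1 <- r2,r4: IF@4 ID@7 stall=0 (-) EX@8 MEM@9 WB@10
I4 mul r1 <- r4,r1: IF@7 ID@8 stall=2 (RAW on I3.r1 (WB@10)) EX@11 MEM@12 WB@13

Answer: 5 6 9 10 13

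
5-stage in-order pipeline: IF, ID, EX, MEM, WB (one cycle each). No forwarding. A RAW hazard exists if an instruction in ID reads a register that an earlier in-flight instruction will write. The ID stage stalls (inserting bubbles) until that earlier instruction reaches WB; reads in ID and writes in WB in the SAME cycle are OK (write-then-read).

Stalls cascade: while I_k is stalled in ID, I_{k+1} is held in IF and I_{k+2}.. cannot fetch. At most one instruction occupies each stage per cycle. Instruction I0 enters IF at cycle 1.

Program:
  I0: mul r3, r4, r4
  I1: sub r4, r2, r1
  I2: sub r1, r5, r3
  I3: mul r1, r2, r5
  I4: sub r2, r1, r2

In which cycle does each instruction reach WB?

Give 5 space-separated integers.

I0 mul r3 <- r4,r4: IF@1 ID@2 stall=0 (-) EX@3 MEM@4 WB@5
I1 sub r4 <- r2,r1: IF@2 ID@3 stall=0 (-) EX@4 MEM@5 WB@6
I2 sub r1 <- r5,r3: IF@3 ID@4 stall=1 (RAW on I0.r3 (WB@5)) EX@6 MEM@7 WB@8
I3 mul r1 <- r2,r5: IF@4 ID@6 stall=0 (-) EX@7 MEM@8 WB@9
I4 sub r2 <- r1,r2: IF@6 ID@7 stall=2 (RAW on I3.r1 (WB@9)) EX@10 MEM@11 WB@12

Answer: 5 6 8 9 12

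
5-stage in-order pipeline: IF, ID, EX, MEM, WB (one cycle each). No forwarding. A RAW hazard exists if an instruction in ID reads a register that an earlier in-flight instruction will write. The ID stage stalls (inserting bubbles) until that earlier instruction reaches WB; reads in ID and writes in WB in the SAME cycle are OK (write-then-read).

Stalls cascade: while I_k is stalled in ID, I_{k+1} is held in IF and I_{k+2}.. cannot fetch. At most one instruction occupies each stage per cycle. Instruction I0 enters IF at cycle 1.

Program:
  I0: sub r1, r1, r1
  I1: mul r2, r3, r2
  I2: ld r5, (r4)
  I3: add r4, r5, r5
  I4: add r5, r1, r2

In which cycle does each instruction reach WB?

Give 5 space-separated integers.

I0 sub r1 <- r1,r1: IF@1 ID@2 stall=0 (-) EX@3 MEM@4 WB@5
I1 mul r2 <- r3,r2: IF@2 ID@3 stall=0 (-) EX@4 MEM@5 WB@6
I2 ld r5 <- r4: IF@3 ID@4 stall=0 (-) EX@5 MEM@6 WB@7
I3 add r4 <- r5,r5: IF@4 ID@5 stall=2 (RAW on I2.r5 (WB@7)) EX@8 MEM@9 WB@10
I4 add r5 <- r1,r2: IF@5 ID@8 stall=0 (-) EX@9 MEM@10 WB@11

Answer: 5 6 7 10 11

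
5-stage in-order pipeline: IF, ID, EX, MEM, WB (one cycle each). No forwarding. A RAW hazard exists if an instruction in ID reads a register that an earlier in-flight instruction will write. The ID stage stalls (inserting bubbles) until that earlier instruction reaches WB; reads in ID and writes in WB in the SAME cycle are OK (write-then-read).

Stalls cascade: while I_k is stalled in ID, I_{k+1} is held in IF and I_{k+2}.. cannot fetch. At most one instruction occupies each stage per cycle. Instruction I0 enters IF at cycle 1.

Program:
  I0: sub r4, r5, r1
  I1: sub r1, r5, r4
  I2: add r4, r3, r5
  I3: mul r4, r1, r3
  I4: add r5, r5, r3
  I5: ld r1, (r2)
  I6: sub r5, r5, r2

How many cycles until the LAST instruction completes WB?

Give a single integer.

I0 sub r4 <- r5,r1: IF@1 ID@2 stall=0 (-) EX@3 MEM@4 WB@5
I1 sub r1 <- r5,r4: IF@2 ID@3 stall=2 (RAW on I0.r4 (WB@5)) EX@6 MEM@7 WB@8
I2 add r4 <- r3,r5: IF@3 ID@6 stall=0 (-) EX@7 MEM@8 WB@9
I3 mul r4 <- r1,r3: IF@6 ID@7 stall=1 (RAW on I1.r1 (WB@8)) EX@9 MEM@10 WB@11
I4 add r5 <- r5,r3: IF@7 ID@9 stall=0 (-) EX@10 MEM@11 WB@12
I5 ld r1 <- r2: IF@9 ID@10 stall=0 (-) EX@11 MEM@12 WB@13
I6 sub r5 <- r5,r2: IF@10 ID@11 stall=1 (RAW on I4.r5 (WB@12)) EX@13 MEM@14 WB@15

Answer: 15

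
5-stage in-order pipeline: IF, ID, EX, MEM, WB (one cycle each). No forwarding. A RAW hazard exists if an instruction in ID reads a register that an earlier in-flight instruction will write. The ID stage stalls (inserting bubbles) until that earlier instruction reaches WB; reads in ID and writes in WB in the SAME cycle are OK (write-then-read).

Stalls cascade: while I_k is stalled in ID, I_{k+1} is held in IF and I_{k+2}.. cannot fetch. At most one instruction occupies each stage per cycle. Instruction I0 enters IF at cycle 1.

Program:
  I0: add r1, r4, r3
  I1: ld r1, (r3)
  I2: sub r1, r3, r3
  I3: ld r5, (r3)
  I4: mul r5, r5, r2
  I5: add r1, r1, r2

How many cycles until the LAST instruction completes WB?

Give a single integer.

I0 add r1 <- r4,r3: IF@1 ID@2 stall=0 (-) EX@3 MEM@4 WB@5
I1 ld r1 <- r3: IF@2 ID@3 stall=0 (-) EX@4 MEM@5 WB@6
I2 sub r1 <- r3,r3: IF@3 ID@4 stall=0 (-) EX@5 MEM@6 WB@7
I3 ld r5 <- r3: IF@4 ID@5 stall=0 (-) EX@6 MEM@7 WB@8
I4 mul r5 <- r5,r2: IF@5 ID@6 stall=2 (RAW on I3.r5 (WB@8)) EX@9 MEM@10 WB@11
I5 add r1 <- r1,r2: IF@6 ID@9 stall=0 (-) EX@10 MEM@11 WB@12

Answer: 12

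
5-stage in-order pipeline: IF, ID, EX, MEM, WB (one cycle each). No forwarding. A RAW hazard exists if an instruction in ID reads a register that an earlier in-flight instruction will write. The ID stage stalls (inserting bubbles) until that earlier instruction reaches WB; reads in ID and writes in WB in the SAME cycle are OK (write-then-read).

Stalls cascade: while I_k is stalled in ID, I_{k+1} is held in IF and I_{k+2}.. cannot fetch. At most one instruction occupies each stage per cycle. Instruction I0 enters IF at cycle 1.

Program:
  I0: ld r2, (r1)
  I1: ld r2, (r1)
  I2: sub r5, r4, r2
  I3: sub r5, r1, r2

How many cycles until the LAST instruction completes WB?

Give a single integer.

Answer: 10

Derivation:
I0 ld r2 <- r1: IF@1 ID@2 stall=0 (-) EX@3 MEM@4 WB@5
I1 ld r2 <- r1: IF@2 ID@3 stall=0 (-) EX@4 MEM@5 WB@6
I2 sub r5 <- r4,r2: IF@3 ID@4 stall=2 (RAW on I1.r2 (WB@6)) EX@7 MEM@8 WB@9
I3 sub r5 <- r1,r2: IF@4 ID@7 stall=0 (-) EX@8 MEM@9 WB@10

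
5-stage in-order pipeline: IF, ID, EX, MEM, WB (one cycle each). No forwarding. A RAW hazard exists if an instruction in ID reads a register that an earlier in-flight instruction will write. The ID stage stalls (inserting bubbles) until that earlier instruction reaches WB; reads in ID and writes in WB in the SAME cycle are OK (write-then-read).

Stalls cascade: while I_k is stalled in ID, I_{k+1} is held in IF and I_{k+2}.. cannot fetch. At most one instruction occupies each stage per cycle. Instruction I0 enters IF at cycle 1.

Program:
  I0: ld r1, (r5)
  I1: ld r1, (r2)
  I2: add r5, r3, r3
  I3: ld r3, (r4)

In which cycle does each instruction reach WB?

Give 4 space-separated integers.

Answer: 5 6 7 8

Derivation:
I0 ld r1 <- r5: IF@1 ID@2 stall=0 (-) EX@3 MEM@4 WB@5
I1 ld r1 <- r2: IF@2 ID@3 stall=0 (-) EX@4 MEM@5 WB@6
I2 add r5 <- r3,r3: IF@3 ID@4 stall=0 (-) EX@5 MEM@6 WB@7
I3 ld r3 <- r4: IF@4 ID@5 stall=0 (-) EX@6 MEM@7 WB@8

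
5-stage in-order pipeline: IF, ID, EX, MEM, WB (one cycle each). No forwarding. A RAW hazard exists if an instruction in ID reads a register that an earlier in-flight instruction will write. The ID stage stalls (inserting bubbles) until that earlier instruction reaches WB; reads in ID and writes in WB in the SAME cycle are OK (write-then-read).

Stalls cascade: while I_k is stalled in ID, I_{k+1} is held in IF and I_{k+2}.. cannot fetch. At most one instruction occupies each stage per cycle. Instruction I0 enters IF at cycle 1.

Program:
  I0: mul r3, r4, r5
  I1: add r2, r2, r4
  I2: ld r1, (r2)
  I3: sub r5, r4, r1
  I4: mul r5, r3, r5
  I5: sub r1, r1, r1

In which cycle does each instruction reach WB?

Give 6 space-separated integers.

I0 mul r3 <- r4,r5: IF@1 ID@2 stall=0 (-) EX@3 MEM@4 WB@5
I1 add r2 <- r2,r4: IF@2 ID@3 stall=0 (-) EX@4 MEM@5 WB@6
I2 ld r1 <- r2: IF@3 ID@4 stall=2 (RAW on I1.r2 (WB@6)) EX@7 MEM@8 WB@9
I3 sub r5 <- r4,r1: IF@4 ID@7 stall=2 (RAW on I2.r1 (WB@9)) EX@10 MEM@11 WB@12
I4 mul r5 <- r3,r5: IF@7 ID@10 stall=2 (RAW on I3.r5 (WB@12)) EX@13 MEM@14 WB@15
I5 sub r1 <- r1,r1: IF@10 ID@13 stall=0 (-) EX@14 MEM@15 WB@16

Answer: 5 6 9 12 15 16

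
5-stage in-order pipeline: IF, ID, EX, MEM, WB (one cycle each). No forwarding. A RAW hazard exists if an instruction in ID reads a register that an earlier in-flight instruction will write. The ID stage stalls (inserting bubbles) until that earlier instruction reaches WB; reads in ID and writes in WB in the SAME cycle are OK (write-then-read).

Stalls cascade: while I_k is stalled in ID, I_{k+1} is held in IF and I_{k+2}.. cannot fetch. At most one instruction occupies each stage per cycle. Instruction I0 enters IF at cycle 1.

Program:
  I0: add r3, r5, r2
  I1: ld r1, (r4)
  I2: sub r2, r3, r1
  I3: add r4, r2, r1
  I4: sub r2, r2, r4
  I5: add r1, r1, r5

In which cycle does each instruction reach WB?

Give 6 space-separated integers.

Answer: 5 6 9 12 15 16

Derivation:
I0 add r3 <- r5,r2: IF@1 ID@2 stall=0 (-) EX@3 MEM@4 WB@5
I1 ld r1 <- r4: IF@2 ID@3 stall=0 (-) EX@4 MEM@5 WB@6
I2 sub r2 <- r3,r1: IF@3 ID@4 stall=2 (RAW on I1.r1 (WB@6)) EX@7 MEM@8 WB@9
I3 add r4 <- r2,r1: IF@4 ID@7 stall=2 (RAW on I2.r2 (WB@9)) EX@10 MEM@11 WB@12
I4 sub r2 <- r2,r4: IF@7 ID@10 stall=2 (RAW on I3.r4 (WB@12)) EX@13 MEM@14 WB@15
I5 add r1 <- r1,r5: IF@10 ID@13 stall=0 (-) EX@14 MEM@15 WB@16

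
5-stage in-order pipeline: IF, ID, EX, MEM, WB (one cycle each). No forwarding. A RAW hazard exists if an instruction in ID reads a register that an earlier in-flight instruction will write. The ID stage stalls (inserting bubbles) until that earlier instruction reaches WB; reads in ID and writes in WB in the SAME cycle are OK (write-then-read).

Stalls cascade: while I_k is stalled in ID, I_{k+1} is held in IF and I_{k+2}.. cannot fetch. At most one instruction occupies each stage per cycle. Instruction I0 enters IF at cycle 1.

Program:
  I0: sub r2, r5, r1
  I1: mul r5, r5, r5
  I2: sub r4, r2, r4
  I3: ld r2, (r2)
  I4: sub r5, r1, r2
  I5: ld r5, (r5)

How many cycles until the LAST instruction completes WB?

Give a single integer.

I0 sub r2 <- r5,r1: IF@1 ID@2 stall=0 (-) EX@3 MEM@4 WB@5
I1 mul r5 <- r5,r5: IF@2 ID@3 stall=0 (-) EX@4 MEM@5 WB@6
I2 sub r4 <- r2,r4: IF@3 ID@4 stall=1 (RAW on I0.r2 (WB@5)) EX@6 MEM@7 WB@8
I3 ld r2 <- r2: IF@4 ID@6 stall=0 (-) EX@7 MEM@8 WB@9
I4 sub r5 <- r1,r2: IF@6 ID@7 stall=2 (RAW on I3.r2 (WB@9)) EX@10 MEM@11 WB@12
I5 ld r5 <- r5: IF@7 ID@10 stall=2 (RAW on I4.r5 (WB@12)) EX@13 MEM@14 WB@15

Answer: 15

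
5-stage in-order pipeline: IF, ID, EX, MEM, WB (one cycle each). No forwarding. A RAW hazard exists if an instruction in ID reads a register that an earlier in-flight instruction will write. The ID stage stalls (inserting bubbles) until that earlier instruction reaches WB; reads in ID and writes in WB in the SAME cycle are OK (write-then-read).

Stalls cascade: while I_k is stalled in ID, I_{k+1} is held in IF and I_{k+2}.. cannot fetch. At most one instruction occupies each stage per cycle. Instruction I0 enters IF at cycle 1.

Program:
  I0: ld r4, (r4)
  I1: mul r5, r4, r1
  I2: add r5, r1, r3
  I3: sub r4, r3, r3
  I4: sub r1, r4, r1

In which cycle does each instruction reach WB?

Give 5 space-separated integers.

Answer: 5 8 9 10 13

Derivation:
I0 ld r4 <- r4: IF@1 ID@2 stall=0 (-) EX@3 MEM@4 WB@5
I1 mul r5 <- r4,r1: IF@2 ID@3 stall=2 (RAW on I0.r4 (WB@5)) EX@6 MEM@7 WB@8
I2 add r5 <- r1,r3: IF@3 ID@6 stall=0 (-) EX@7 MEM@8 WB@9
I3 sub r4 <- r3,r3: IF@6 ID@7 stall=0 (-) EX@8 MEM@9 WB@10
I4 sub r1 <- r4,r1: IF@7 ID@8 stall=2 (RAW on I3.r4 (WB@10)) EX@11 MEM@12 WB@13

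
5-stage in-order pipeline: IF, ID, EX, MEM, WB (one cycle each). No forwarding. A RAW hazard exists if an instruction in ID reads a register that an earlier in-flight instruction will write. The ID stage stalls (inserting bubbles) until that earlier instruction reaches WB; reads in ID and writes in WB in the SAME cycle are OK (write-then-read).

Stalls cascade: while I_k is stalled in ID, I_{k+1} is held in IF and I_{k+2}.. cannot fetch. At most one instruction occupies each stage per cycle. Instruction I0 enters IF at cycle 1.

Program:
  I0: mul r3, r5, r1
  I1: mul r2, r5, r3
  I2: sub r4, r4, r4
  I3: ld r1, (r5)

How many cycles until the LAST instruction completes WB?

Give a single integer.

I0 mul r3 <- r5,r1: IF@1 ID@2 stall=0 (-) EX@3 MEM@4 WB@5
I1 mul r2 <- r5,r3: IF@2 ID@3 stall=2 (RAW on I0.r3 (WB@5)) EX@6 MEM@7 WB@8
I2 sub r4 <- r4,r4: IF@3 ID@6 stall=0 (-) EX@7 MEM@8 WB@9
I3 ld r1 <- r5: IF@6 ID@7 stall=0 (-) EX@8 MEM@9 WB@10

Answer: 10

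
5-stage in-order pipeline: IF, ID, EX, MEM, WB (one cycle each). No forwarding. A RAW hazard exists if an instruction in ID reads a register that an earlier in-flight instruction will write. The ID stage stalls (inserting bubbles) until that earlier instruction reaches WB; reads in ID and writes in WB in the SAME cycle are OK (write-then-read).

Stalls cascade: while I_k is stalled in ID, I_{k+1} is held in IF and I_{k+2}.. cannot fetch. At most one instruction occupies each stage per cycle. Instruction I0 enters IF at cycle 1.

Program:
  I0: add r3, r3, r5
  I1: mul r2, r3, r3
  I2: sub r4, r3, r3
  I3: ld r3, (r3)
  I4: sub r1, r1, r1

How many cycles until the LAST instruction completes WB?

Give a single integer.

I0 add r3 <- r3,r5: IF@1 ID@2 stall=0 (-) EX@3 MEM@4 WB@5
I1 mul r2 <- r3,r3: IF@2 ID@3 stall=2 (RAW on I0.r3 (WB@5)) EX@6 MEM@7 WB@8
I2 sub r4 <- r3,r3: IF@3 ID@6 stall=0 (-) EX@7 MEM@8 WB@9
I3 ld r3 <- r3: IF@6 ID@7 stall=0 (-) EX@8 MEM@9 WB@10
I4 sub r1 <- r1,r1: IF@7 ID@8 stall=0 (-) EX@9 MEM@10 WB@11

Answer: 11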